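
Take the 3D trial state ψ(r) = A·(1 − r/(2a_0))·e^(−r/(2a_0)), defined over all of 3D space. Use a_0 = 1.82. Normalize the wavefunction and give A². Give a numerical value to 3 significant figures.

Require ∫ |ψ|² 4πr² dr = 1 over the whole domain.
(Spherical symmetry: dV = 4πr² dr.)
Recall ∫₀^∞ r^m e^(−r/β) dr = m!·β^(m+1), ∫|ψ|² 4πr² dr = A²·(8·π·a_0^3).
So A² = (8·π·a_0^3)^(−1).
Substituting a_0 = 1.82 gives A² = 0.006600, so A = 0.08124.

A^2 ≈ 0.00660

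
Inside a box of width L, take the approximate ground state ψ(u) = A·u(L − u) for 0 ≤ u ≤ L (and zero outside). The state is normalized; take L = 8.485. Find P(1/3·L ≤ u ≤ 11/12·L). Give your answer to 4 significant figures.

P ≈ 0.7850

|ψ|² is the probability density, so P = ∫_{1/3·L}^{11/12·L} |ψ|² du.
The normalization integral ∫|ψ|²du over the whole domain equals L^5/30·A², and A² cancels in the ratio.
In terms of t = u/L (A² and the length scale cancel between numerator and denominator), P = [∫_{1/3}^{11/12} t^2·(1 - t)^2 dt] / [∫_{0}^{1} t^2·(1 - t)^2 dt].
With ∫ t^2·(1 - t)^2 dt = t^3·(6·t^2 - 15·t + 10)/30 + C, the region integral is ≈ 0.0261679 and the full one is 1/30.
This works out to P = 0.78504.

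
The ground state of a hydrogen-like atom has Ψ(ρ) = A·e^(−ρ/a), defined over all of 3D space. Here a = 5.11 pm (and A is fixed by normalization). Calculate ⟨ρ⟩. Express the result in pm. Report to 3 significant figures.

⟨ρ⟩ = ∫ ρ |Ψ|² 4πρ² dρ over the full domain.
Recall ∫₀^∞ ρ^m e^(−ρ/β) dρ = m!·β^(m+1), evaluating both integrals, ⟨ρ⟩ = 3·a/2.
Putting a = 5.11 gives 7.665.

⟨ρ⟩ ≈ 7.67 pm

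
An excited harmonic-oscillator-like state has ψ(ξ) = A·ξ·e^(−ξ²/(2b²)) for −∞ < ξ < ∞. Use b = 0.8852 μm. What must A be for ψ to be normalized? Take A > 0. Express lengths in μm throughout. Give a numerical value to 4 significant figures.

We need A² ∫|f|² dξ = 1, taking the integral from −∞ to ∞.
Differentiating ∫e^(−αξ²) dξ = √(π/α) under α to get the higher moments, ∫|ψ|² dξ = A²·(√(π)·b^3/2).
Setting this equal to 1 gives A² = 1/(√(π)·b^3/2).
Plugging in b = 0.8852 yields A = 1.2755.

A ≈ 1.275 μm^(-3/2)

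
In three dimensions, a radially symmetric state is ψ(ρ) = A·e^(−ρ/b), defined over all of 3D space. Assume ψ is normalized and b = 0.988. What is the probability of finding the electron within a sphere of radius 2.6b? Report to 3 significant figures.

Integrate the radial probability density 4πρ²|ψ|² over ρ ≤ 2.6b.
Normalization gives A² = 1/(π·b^3).
Substituting u = ρ/b, A², 4π and the length scale all cancel in the ratio: P = ∫_{0}^{2.6} u^2·e^(-2·u) du / ∫_{0}^{∞} u^2·e^(-2·u) du.
An antiderivative of u^2·e^(-2·u) is -(2·u^2 + 2·u + 1)·e^(-2·u)/4; evaluating from 0 to 2.6 gives 1/4 - 493·e^(-26/5)/100, while the full integral is 1/4.
Taking the ratio yields P = 0.8912.

P ≈ 0.891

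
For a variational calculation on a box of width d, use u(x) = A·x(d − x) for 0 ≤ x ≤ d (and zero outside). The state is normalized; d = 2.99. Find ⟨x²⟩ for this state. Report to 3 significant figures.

⟨x^2⟩ ≈ 2.55

⟨x²⟩ = ∫ x^2 |u|² dx over the full domain.
Evaluating both integrals, ⟨x²⟩ = 2·d^2/7.
With d = 2.99, ⟨x^2⟩ = 2.554.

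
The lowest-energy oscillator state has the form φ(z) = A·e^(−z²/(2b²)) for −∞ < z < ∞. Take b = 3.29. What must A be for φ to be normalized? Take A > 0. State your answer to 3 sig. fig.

A ≈ 0.414

Require ∫ |φ|² dz = 1 over the whole domain.
Using the Gaussian integral ∫_{−∞}^{∞} e^(−αz²) dz = √(π/α), with φ = A·e^(−z²/(2b²)), the integral evaluates to A²·[√(π)·b].
Setting this equal to 1 gives A² = 1/(√(π)·b).
Plugging in b = 3.29 yields A = 0.4141.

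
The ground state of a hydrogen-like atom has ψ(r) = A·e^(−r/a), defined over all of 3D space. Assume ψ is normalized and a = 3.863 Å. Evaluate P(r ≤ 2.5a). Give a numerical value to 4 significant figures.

P ≈ 0.8753

P = ∫ |ψ|² 4πr² dr over r ≤ 2.5a.
A² is fixed by ∫₀^∞ 4πr²|ψ|² dr = 1, i.e. A² = (π·a^3)^(−1).
Substituting u = r/a, A², 4π and the length scale all cancel in the ratio: P = ∫_{0}^{2.5} u^2·e^(-2·u) du / ∫_{0}^{∞} u^2·e^(-2·u) du.
With ∫ u^2·e^(-2·u) du = -(2·u^2 + 2·u + 1)·e^(-2·u)/4 + C, the region integral is 1/4 - 37·e^(-5)/8 and the full one is 1/4.
This evaluates to P = 0.87535.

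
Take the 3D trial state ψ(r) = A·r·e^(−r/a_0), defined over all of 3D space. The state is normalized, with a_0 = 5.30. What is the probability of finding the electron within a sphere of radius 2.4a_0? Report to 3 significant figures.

P ≈ 0.524

P = ∫ |ψ|² 4πr² dr over r ≤ 2.4a_0.
A² is fixed by ∫₀^∞ 4πr²|ψ|² dr = 1, i.e. A² = (3·π·a_0^5)^(−1).
In terms of u = r/a_0 (A², 4π and the length scale all cancel between numerator and denominator), P = [∫_{0}^{2.4} u^4·e^(-2·u) du] / [∫_{0}^{∞} u^4·e^(-2·u) du].
An antiderivative of u^4·e^(-2·u) is -(u^4/2 + u^3 + 3·u^2/2 + 3·u/2 + 3/4)·e^(-2·u); evaluating from 0 to 2.4 gives ≈ 0.39281, while the full integral is 3/4.
This evaluates to P = 0.5237.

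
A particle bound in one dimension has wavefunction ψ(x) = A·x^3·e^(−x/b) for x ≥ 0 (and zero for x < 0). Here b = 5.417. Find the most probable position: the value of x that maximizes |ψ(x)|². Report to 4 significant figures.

Differentiate |ψ(x)|² with respect to x and set to zero.
Solving yields x = 3·b.
With b = 5.417, the most probable position is 16.251.

x ≈ 16.25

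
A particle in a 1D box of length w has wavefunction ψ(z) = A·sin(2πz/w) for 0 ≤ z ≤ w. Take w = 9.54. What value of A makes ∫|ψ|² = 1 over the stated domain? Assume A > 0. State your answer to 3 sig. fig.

Require ∫ |ψ|² dz = 1 over the whole domain.
Using sin²θ = (1 − cos 2θ)/2, the integral (without the A² prefactor) comes out to w/2.
Hence A² = 1/[w/2].
Plugging in w = 9.54 yields A = 0.4579.

A ≈ 0.458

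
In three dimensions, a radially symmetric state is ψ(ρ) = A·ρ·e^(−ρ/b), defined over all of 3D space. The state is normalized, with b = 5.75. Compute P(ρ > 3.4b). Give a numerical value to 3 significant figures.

P ≈ 0.192

P = ∫ |ψ|² 4πρ² dρ over ρ > 3.4b.
A² is fixed by ∫₀^∞ 4πρ²|ψ|² dρ = 1, i.e. A² = (3·π·b^5)^(−1).
Substituting u = ρ/b, A², 4π and the length scale all cancel in the ratio: P = ∫_{3.4}^{∞} u^4·e^(-2·u) du / ∫_{0}^{∞} u^4·e^(-2·u) du.
With ∫ u^4·e^(-2·u) du = -(u^4/2 + u^3 + 3·u^2/2 + 3·u/2 + 3/4)·e^(-2·u) + C, the region integral is ≈ 0.14402 and the full one is 3/4.
Taking the ratio yields P = 0.1920.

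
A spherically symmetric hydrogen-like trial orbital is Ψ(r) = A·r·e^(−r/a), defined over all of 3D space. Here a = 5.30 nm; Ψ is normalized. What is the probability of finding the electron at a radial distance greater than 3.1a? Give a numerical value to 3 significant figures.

P ≈ 0.259

P = ∫ |Ψ|² 4πr² dr over r > 3.1a.
Normalization gives A² = 1/(3·π·a^5).
Let u = r/a; then A², 4π and the length scale all cancel, so P = ∫_{3.1}^{∞} u^4·e^(-2·u) du ÷ ∫_{0}^{∞} u^4·e^(-2·u) du.
An antiderivative of u^4·e^(-2·u) is -(u^4/2 + u^3 + 3·u^2/2 + 3·u/2 + 3/4)·e^(-2·u); evaluating from 3.1 to ∞ gives ≈ 0.19438, while the full integral is 3/4.
The region integral divided by the full integral gives P = 0.2592.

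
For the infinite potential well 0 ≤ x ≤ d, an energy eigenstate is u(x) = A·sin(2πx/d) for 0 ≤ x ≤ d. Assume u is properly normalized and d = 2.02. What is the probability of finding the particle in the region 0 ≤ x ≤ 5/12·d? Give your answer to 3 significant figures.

|u|² is the probability density, so P = ∫_{0}^{5/12·d} |u|² dx.
The normalization integral ∫|u|²dx over the whole domain equals d/2·A², and A² cancels in the ratio.
Substituting t = x/d, A² and the length scale cancel in the ratio: P = ∫_{0}^{5/12} sin(2·π·t)^2 dt / ∫_{0}^{1} sin(2·π·t)^2 dt.
With ∫ sin(2·π·t)^2 dt = t/2 - sin(4·π·t)/(8·π) + C, the region integral is √(3)/(16·π) + 5/24 and the full one is 1/2.
Evaluating gives P = √(3)/(8·π) + 5/12.

P ≈ 0.486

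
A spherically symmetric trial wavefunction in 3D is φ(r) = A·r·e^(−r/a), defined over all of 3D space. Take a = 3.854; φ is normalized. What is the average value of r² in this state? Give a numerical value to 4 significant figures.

⟨r²⟩ = ∫ r^2 |φ|² 4πr² dr over the full domain.
Recall ∫₀^∞ r^m e^(−r/β) dr = m!·β^(m+1), evaluating both integrals, ⟨r²⟩ = 15·a^2/2.
With a = 3.854, ⟨r^2⟩ = 111.40.

⟨r^2⟩ ≈ 111.4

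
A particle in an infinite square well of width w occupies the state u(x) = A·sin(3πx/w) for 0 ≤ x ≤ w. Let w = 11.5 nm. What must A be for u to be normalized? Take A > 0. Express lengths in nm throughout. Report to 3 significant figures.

Normalization requires ∫|u|² dx = 1, integrated from 0 to w.
With ∫₀^w sin²(nπx/w) dx = w/2, ∫|u|² dx = A²·(w/2).
So A² = (w/2)^(−1).
With w = 11.5: A² = 0.1739 and A = 0.4170.

A ≈ 0.417 nm^(-1/2)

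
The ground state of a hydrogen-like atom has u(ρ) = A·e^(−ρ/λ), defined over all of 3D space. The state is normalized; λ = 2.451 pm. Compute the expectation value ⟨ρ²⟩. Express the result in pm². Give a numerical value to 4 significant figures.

⟨ρ^2⟩ ≈ 18.02 pm^2

⟨ρ²⟩ = ∫ ρ^2 |u|² 4πρ² dρ over the full domain.
Evaluating both integrals, ⟨ρ²⟩ = 3·λ^2.
Putting λ = 2.451 gives 18.022.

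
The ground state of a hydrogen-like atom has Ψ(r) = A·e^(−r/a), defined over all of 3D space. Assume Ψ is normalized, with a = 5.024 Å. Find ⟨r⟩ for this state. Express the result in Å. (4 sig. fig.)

⟨r⟩ ≈ 7.536 Å

The expectation value is the |Ψ|²-weighted average of r: ∫ r|Ψ|² 4πr² dr.
With ∫₀^∞ r^3 e^(−αr) dr = 3!/α^4, the ratio of the moment integral to the normalization integral gives ⟨r⟩ = 3·a/2.
Putting a = 5.024 gives 7.5360.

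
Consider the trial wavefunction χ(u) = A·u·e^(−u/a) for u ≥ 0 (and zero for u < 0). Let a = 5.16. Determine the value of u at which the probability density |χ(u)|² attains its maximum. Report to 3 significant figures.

u ≈ 5.16

The maximum of |χ(u)|² occurs where its derivative vanishes.
This gives u = a.
With a = 5.16, the most probable position is 5.160.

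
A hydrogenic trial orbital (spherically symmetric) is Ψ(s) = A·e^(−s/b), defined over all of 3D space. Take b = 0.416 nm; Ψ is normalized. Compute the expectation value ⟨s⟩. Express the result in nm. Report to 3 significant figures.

⟨s⟩ = ∫ s |Ψ|² 4πs² ds over the full domain.
Evaluating both integrals, ⟨s⟩ = 3·b/2.
With b = 0.416, ⟨s⟩ = 0.6240.

⟨s⟩ ≈ 0.624 nm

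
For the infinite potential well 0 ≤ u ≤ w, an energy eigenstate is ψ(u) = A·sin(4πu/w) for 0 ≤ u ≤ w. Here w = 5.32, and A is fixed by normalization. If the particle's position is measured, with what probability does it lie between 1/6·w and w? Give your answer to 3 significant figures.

The probability is P = ∫ |ψ|² du over [1/6·w, w].
Since A² = 1/(w/2), this is the region integral divided by the full normalization integral.
In terms of t = u/w (A² and the length scale cancel between numerator and denominator), P = [∫_{1/6}^{1} sin(4·π·t)^2 dt] / [∫_{0}^{1} sin(4·π·t)^2 dt].
Using ∫ sin(4·π·t)^2 dt = t/2 - sin(4·π·t)·cos(4·π·t)/(8·π), the numerator is -√(3)/(32·π) + 5/12 and the denominator is 1/2.
Evaluating gives P = -√(3)/(16·π) + 5/6.

P ≈ 0.799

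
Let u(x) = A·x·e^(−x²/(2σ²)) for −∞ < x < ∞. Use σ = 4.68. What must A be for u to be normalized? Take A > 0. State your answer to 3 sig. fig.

A ≈ 0.105

Require ∫ |u|² dx = 1 over the whole domain.
Differentiating ∫e^(−αx²) dx = √(π/α) under α to get the higher moments, ∫|u|² dx = A²·(√(π)·σ^3/2).
With σ = 4.68: A² = 0.01101 and A = 0.1049.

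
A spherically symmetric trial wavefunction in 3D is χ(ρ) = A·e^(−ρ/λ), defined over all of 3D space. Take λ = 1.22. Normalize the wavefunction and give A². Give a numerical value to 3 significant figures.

Normalization requires ∫|χ|² 4πρ² dρ = 1, integrated from 0 to ∞.
With χ = A·e^(−ρ/λ), the integral evaluates to A²·[π·λ^3].
Setting this equal to 1 gives A² = 1/(π·λ^3).
With λ = 1.22: A² = 0.1753 and A = 0.4187.

A^2 ≈ 0.175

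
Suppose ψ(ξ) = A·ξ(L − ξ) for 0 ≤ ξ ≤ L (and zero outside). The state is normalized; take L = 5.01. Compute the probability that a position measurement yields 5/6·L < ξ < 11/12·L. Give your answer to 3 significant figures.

P ≈ 0.0304

The probability is P = ∫ |ψ|² dξ over [5/6·L, 11/12·L].
With A² fixed by ∫|ψ|² = 1, i.e. A² = (L^5/30)^(−1), substitute and integrate.
In terms of u = ξ/L (A² and the length scale cancel between numerator and denominator), P = [∫_{5/6}^{11/12} u^2·(1 - u)^2 du] / [∫_{0}^{1} u^2·(1 - u)^2 du].
An antiderivative of u^2·(1 - u)^2 is u^3·(6·u^2 - 15·u + 10)/30; evaluating from 5/6 to 11/12 gives ≈ 0.0010135, while the full integral is 1/30.
This works out to P = 0.03041.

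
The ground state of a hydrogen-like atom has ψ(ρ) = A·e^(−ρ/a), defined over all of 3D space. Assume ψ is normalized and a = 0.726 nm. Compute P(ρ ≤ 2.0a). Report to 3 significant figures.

P ≈ 0.762

P = ∫ |ψ|² 4πρ² dρ over ρ ≤ 2.0a.
Normalization gives A² = 1/(π·a^3).
Substituting u = ρ/a, A², 4π and the length scale all cancel in the ratio: P = ∫_{0}^{2.0} u^2·e^(-2·u) du / ∫_{0}^{∞} u^2·e^(-2·u) du.
Using ∫ u^2·e^(-2·u) du = -(2·u^2 + 2·u + 1)·e^(-2·u)/4, the numerator is 1/4 - 13·e^(-4)/4 and the denominator is 1/4.
Taking the ratio yields P = 0.7619.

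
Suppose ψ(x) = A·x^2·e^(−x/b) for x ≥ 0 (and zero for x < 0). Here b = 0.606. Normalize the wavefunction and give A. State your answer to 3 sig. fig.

A ≈ 4.04

The normalization condition is ∫|ψ|² dx = 1 from 0 to ∞.
The integral (without the A² prefactor) comes out to 3·b^5/4.
So A² = (3·b^5/4)^(−1).
Plugging in b = 0.606 yields A = 4.039.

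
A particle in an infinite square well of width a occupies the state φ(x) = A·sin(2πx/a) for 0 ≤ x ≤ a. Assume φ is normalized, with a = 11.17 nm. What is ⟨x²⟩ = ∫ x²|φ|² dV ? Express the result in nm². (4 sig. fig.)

⟨x²⟩ = ∫ x^2 |φ|² dx over the full domain.
With ∫₀^a sin²(nπx/a) dx = a/2, evaluating both integrals, ⟨x²⟩ = -a^2/(8·π^2) + a^2/3.
With a = 11.17, ⟨x^2⟩ = 40.009.

⟨x^2⟩ ≈ 40.01 nm^2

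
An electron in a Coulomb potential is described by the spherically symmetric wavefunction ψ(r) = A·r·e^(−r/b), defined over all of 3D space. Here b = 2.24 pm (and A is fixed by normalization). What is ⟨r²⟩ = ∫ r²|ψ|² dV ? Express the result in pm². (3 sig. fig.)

⟨r^2⟩ ≈ 37.6 pm^2

⟨r²⟩ = ∫ r^2 |ψ|² 4πr² dr over the full domain.
The ratio of the moment integral to the normalization integral gives ⟨r²⟩ = 15·b^2/2.
Putting b = 2.24 gives 37.63.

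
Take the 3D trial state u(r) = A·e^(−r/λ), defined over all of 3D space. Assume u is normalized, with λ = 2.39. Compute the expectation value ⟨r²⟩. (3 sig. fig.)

The expectation value is the |u|²-weighted average of r^2: ∫ r^2|u|² 4πr² dr.
With ∫₀^∞ r^4 e^(−αr) dr = 4!/α^5, evaluating both integrals, ⟨r²⟩ = 3·λ^2.
Putting λ = 2.39 gives 17.14.

⟨r^2⟩ ≈ 17.1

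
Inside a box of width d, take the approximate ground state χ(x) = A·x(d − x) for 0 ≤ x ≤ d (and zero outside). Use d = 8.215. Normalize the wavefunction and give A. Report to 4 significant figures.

We need A² ∫|f|² dx = 1, taking the integral from 0 to d.
Expanding the polynomial and integrating term by term, ∫|χ|² dx = A²·(d^5/30).
Setting this equal to 1 gives A² = 1/(d^5/30).
Plugging in d = 8.215 yields A = 0.028317.

A ≈ 0.02832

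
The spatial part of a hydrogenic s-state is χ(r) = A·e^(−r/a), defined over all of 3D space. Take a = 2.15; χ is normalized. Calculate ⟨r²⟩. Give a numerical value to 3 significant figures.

⟨r^2⟩ ≈ 13.9

By definition ⟨r²⟩ = ∫ r^2 |χ(r)|² 4πr² dr.
With ∫₀^∞ r^4 e^(−αr) dr = 4!/α^5, the ratio of the moment integral to the normalization integral gives ⟨r²⟩ = 3·a^2.
Putting a = 2.15 gives 13.87.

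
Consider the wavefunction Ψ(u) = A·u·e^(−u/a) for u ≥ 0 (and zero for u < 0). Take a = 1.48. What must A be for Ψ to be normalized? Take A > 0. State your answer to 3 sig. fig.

Require ∫ |Ψ|² du = 1 over the whole domain.
Recall ∫₀^∞ u^m e^(−u/β) du = m!·β^(m+1), with Ψ = A·u·e^(−u/a), the integral evaluates to A²·[a^3/4].
Setting this equal to 1 gives A² = 1/(a^3/4).
Plugging in a = 1.48 yields A = 1.111.

A ≈ 1.11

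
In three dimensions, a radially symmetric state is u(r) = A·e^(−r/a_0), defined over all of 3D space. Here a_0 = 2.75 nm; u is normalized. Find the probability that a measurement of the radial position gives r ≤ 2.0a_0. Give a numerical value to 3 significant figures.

With dV = 4πr²dr, the probability is ∫|u|² dV over r ≤ 2.0a_0.
Normalization gives A² = 1/(π·a_0^3).
In terms of t = r/a_0 (A², 4π and the length scale all cancel between numerator and denominator), P = [∫_{0}^{2.0} t^2·e^(-2·t) dt] / [∫_{0}^{∞} t^2·e^(-2·t) dt].
An antiderivative of t^2·e^(-2·t) is -(2·t^2 + 2·t + 1)·e^(-2·t)/4; evaluating from 0 to 2.0 gives 1/4 - 13·e^(-4)/4, while the full integral is 1/4.
This evaluates to P = 0.7619.

P ≈ 0.762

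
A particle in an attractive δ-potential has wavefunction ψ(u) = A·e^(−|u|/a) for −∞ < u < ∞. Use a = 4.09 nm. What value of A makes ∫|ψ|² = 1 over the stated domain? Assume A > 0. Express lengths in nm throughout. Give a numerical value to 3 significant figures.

We need A² ∫|f|² du = 1, taking the integral from −∞ to ∞.
Using ∫₀^∞ uⁿ e^(−αu) du = n!/αⁿ⁺¹, the integral (without the A² prefactor) comes out to a.
So A² = (a)^(−1).
Substituting a = 4.09 gives A² = 0.2445, so A = 0.4945.

A ≈ 0.494 nm^(-1/2)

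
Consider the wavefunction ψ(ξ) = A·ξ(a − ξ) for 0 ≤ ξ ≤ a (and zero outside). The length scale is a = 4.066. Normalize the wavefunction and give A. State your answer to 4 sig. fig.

Require ∫ |ψ|² dξ = 1 over the whole domain.
The integral (without the A² prefactor) comes out to a^5/30.
Substituting a = 4.066 gives A² = 0.026995, so A = 0.16430.

A ≈ 0.1643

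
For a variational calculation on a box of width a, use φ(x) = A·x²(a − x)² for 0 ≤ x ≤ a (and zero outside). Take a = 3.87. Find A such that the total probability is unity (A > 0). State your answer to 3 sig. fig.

Require ∫ |φ|² dx = 1 over the whole domain.
∫|φ|² dx = A²·(a^9/630).
Substituting a = 3.87 gives A² = 0.003236, so A = 0.05688.

A ≈ 0.0569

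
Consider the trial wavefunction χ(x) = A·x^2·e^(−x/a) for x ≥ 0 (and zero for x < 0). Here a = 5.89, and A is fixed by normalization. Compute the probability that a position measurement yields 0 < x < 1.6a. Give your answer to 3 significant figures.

P ≈ 0.219

The probability is P = ∫ |χ|² dx over [0, 1.6a].
The normalization integral ∫|χ|²dx over the whole domain equals 3·a^5/4·A², and A² cancels in the ratio.
In terms of u = x/a (A² and the length scale cancel between numerator and denominator), P = [∫_{0}^{1.6} u^4·e^(-2·u) du] / [∫_{0}^{∞} u^4·e^(-2·u) du].
An antiderivative of u^4·e^(-2·u) is -(u^4/2 + u^3 + 3·u^2/2 + 3·u/2 + 3/4)·e^(-2·u); evaluating from 0 to 1.6 gives ≈ 0.16454, while the full integral is 3/4.
Evaluating gives P = 0.2194.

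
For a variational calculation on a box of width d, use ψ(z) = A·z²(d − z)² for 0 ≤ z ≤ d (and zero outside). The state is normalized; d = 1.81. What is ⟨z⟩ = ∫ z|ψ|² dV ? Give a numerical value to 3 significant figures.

⟨z⟩ ≈ 0.905

⟨z⟩ = ∫ z |ψ|² dz over the full domain.
Evaluating both integrals, ⟨z⟩ = d/2.
With d = 1.81, ⟨z⟩ = 0.9050.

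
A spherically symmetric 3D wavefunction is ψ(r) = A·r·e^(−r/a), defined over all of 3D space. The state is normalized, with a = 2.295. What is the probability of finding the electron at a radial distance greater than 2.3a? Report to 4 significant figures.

P ≈ 0.5132

P = ∫ |ψ|² 4πr² dr over r > 2.3a.
A² is fixed by ∫₀^∞ 4πr²|ψ|² dr = 1, i.e. A² = (3·π·a^5)^(−1).
Let u = r/a; then A², 4π and the length scale all cancel, so P = ∫_{2.3}^{∞} u^4·e^(-2·u) du ÷ ∫_{0}^{∞} u^4·e^(-2·u) du.
With ∫ u^4·e^(-2·u) du = -(u^4/2 + u^3 + 3·u^2/2 + 3·u/2 + 3/4)·e^(-2·u) + C, the region integral is ≈ 0.384926 and the full one is 3/4.
Taking the ratio yields P = 0.51323.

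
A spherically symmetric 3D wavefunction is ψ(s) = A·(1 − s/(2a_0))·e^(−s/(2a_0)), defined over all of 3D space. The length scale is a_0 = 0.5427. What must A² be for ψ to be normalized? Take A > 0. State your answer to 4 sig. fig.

Require ∫ |ψ|² 4πs² ds = 1 over the whole domain.
Using ∫₀^∞ sⁿ e^(−αs) ds = n!/αⁿ⁺¹, the integral (without the A² prefactor) comes out to 8·π·a_0^3.
Hence A² = 1/[8·π·a_0^3].
With a_0 = 0.5427: A² = 0.24893 and A = 0.49893.

A^2 ≈ 0.2489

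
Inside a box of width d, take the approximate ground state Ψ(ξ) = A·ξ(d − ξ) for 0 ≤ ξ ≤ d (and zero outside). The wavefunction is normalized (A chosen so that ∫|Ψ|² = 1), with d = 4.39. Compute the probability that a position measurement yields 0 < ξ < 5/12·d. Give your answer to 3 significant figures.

|Ψ|² is the probability density, so P = ∫_{0}^{5/12·d} |Ψ|² dξ.
Since A² = 1/(d^5/30), this is the region integral divided by the full normalization integral.
In terms of u = ξ/d (A² and the length scale cancel between numerator and denominator), P = [∫_{0}^{5/12} u^2·(1 - u)^2 du] / [∫_{0}^{1} u^2·(1 - u)^2 du].
Using ∫ u^2·(1 - u)^2 du = u^3·(6·u^2 - 15·u + 10)/30, the numerator is ≈ 0.011554 and the denominator is 1/30.
Taking the ratio, P = 0.3466.

P ≈ 0.347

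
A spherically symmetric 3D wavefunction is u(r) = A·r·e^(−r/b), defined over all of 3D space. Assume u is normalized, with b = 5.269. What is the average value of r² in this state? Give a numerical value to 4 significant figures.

The expectation value is the |u|²-weighted average of r^2: ∫ r^2|u|² 4πr² dr.
Recall ∫₀^∞ r^m e^(−r/β) dr = m!·β^(m+1), the ratio of the moment integral to the normalization integral gives ⟨r²⟩ = 15·b^2/2.
Putting b = 5.269 gives 208.22.

⟨r^2⟩ ≈ 208.2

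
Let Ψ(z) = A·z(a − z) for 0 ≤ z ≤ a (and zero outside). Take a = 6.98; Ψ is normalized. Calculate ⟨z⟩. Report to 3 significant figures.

By definition ⟨z⟩ = ∫ z |Ψ(z)|² dz.
The ratio of the moment integral to the normalization integral gives ⟨z⟩ = a/2.
Putting a = 6.98 gives 3.490.

⟨z⟩ ≈ 3.49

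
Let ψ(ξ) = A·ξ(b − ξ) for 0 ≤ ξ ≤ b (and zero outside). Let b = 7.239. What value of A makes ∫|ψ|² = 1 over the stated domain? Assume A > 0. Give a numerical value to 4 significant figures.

The normalization condition is ∫|ψ|² dξ = 1 from 0 to b.
The integral (without the A² prefactor) comes out to b^5/30.
Hence A² = 1/[b^5/30].
Plugging in b = 7.239 yields A = 0.038848.

A ≈ 0.03885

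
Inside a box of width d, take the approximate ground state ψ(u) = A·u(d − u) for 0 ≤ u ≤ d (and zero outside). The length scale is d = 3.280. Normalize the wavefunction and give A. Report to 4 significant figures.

A ≈ 0.2811

The normalization condition is ∫|ψ|² du = 1 from 0 to d.
Expanding the polynomial and integrating term by term, the integral (without the A² prefactor) comes out to d^5/30.
With d = 3.280: A² = 0.079023 and A = 0.28111.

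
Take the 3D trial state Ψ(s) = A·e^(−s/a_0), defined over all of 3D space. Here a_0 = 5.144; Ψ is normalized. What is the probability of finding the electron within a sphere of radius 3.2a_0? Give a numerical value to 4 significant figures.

P ≈ 0.9537

Integrate the radial probability density 4πs²|Ψ|² over s ≤ 3.2a_0.
Normalization gives A² = 1/(π·a_0^3).
Substituting u = s/a_0, A², 4π and the length scale all cancel in the ratio: P = ∫_{0}^{3.2} u^2·e^(-2·u) du / ∫_{0}^{∞} u^2·e^(-2·u) du.
With ∫ u^2·e^(-2·u) du = -(2·u^2 + 2·u + 1)·e^(-2·u)/4 + C, the region integral is 1/4 - 697·e^(-32/5)/100 and the full one is 1/4.
Taking the ratio yields P = 0.95368.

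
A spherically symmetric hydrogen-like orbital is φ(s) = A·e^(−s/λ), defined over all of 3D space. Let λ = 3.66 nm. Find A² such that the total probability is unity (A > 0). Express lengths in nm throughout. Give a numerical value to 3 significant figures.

We need A² ∫|f|² 4πs² ds = 1, taking the integral from 0 to ∞.
In 3D with spherical symmetry the volume element is 4πs² ds.
With φ = A·e^(−s/λ), the integral evaluates to A²·[π·λ^3].
Hence A² = 1/[π·λ^3].
Substituting λ = 3.66 gives A² = 0.006492, so A = 0.08058.

A^2 ≈ 0.00649 nm^(-3)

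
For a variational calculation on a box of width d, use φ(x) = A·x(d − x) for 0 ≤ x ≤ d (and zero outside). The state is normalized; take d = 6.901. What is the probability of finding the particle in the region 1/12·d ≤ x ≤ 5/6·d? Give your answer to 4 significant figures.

P ≈ 0.9594

P = ∫_{1/12·d}^{5/6·d} |φ(x)|² dx.
Since A² = 1/(d^5/30), this is the region integral divided by the full normalization integral.
Let u = x/d; then A² and the length scale cancel, so P = ∫_{1/12}^{5/6} u^2·(1 - u)^2 du ÷ ∫_{0}^{1} u^2·(1 - u)^2 du.
Using ∫ u^2·(1 - u)^2 du = u^3·(6·u^2 - 15·u + 10)/30, the numerator is ≈ 0.0319806 and the denominator is 1/30.
The result is P = 4421/4608.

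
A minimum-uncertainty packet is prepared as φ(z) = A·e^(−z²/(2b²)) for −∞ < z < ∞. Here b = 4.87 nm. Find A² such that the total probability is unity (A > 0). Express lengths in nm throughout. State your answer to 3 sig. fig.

The normalization condition is ∫|φ|² dz = 1 from −∞ to ∞.
Using the Gaussian integral ∫_{−∞}^{∞} e^(−αz²) dz = √(π/α), ∫|φ|² dz = A²·(√(π)·b).
Hence A² = 1/[√(π)·b].
With b = 4.87: A² = 0.1159 and A = 0.3404.

A^2 ≈ 0.116 nm^(-1)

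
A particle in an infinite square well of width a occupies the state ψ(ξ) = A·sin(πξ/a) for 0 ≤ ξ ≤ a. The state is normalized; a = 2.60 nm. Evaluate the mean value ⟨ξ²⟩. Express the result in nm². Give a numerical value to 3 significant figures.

⟨ξ^2⟩ ≈ 1.91 nm^2

⟨ξ²⟩ = ∫ ξ^2 |ψ|² dξ over the full domain.
Using sin²θ = (1 − cos 2θ)/2, evaluating both integrals, ⟨ξ²⟩ = -a^2/(2·π^2) + a^2/3.
With a = 2.60, ⟨ξ^2⟩ = 1.911.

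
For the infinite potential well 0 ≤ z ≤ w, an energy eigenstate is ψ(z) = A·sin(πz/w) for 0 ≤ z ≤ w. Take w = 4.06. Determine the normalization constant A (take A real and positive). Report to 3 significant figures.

A ≈ 0.702

Require ∫ |ψ|² dz = 1 over the whole domain.
Using sin²θ = (1 − cos 2θ)/2, carrying out the integral gives A² · w/2.
Hence A² = 1/[w/2].
Substituting w = 4.06 gives A² = 0.4926, so A = 0.7019.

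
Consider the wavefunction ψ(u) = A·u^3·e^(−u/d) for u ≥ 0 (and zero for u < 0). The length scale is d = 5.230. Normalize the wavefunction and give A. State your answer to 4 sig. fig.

Require ∫ |ψ|² du = 1 over the whole domain.
Recall ∫₀^∞ u^m e^(−u/β) du = m!·β^(m+1), carrying out the integral gives A² · 45·d^7/8.
Substituting d = 5.230 gives A² = 0.0000016610, so A = 0.0012888.

A ≈ 0.001289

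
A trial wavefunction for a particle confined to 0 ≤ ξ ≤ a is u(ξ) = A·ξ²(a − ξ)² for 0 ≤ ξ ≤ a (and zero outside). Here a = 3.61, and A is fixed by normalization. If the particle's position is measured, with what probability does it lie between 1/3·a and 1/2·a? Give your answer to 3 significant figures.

The probability is P = ∫ |u|² dξ over [1/3·a, 1/2·a].
With A² fixed by ∫|u|² = 1, i.e. A² = (a^9/630)^(−1), substitute and integrate.
Let t = ξ/a; then A² and the length scale cancel, so P = ∫_{1/3}^{1/2} t^4·(1 - t)^4 dt ÷ ∫_{0}^{1} t^4·(1 - t)^4 dt.
With ∫ t^4·(1 - t)^4 dt = t^5·(70·t^4 - 315·t^3 + 540·t^2 - 420·t + 126)/630 + C, the region integral is ≈ 0.00056374 and the full one is 1/630.
Taking the ratio, P = 0.3552.

P ≈ 0.355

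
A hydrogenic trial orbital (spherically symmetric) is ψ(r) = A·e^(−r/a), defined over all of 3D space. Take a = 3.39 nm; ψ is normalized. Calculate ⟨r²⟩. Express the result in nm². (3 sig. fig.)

⟨r²⟩ = ∫ r^2 |ψ|² 4πr² dr over the full domain.
Recall ∫₀^∞ r^m e^(−r/β) dr = m!·β^(m+1), evaluating both integrals, ⟨r²⟩ = 3·a^2.
With a = 3.39, ⟨r^2⟩ = 34.48.

⟨r^2⟩ ≈ 34.5 nm^2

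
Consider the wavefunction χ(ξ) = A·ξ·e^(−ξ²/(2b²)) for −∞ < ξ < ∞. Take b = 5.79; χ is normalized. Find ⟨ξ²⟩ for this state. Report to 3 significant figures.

⟨ξ^2⟩ ≈ 50.3

⟨ξ²⟩ = ∫ ξ^2 |χ|² dξ over the full domain.
Using the Gaussian integral ∫_{−∞}^{∞} e^(−αξ²) dξ = √(π/α), evaluating both integrals, ⟨ξ²⟩ = 3·b^2/2.
With b = 5.79, ⟨ξ^2⟩ = 50.29.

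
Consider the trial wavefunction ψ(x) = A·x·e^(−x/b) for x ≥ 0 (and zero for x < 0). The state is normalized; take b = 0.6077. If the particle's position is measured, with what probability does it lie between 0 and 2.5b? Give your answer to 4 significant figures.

The probability is P = ∫ |ψ|² dx over [0, 2.5b].
With A² fixed by ∫|ψ|² = 1, i.e. A² = (b^3/4)^(−1), substitute and integrate.
Substituting u = x/b, A² and the length scale cancel in the ratio: P = ∫_{0}^{2.5} u^2·e^(-2·u) du / ∫_{0}^{∞} u^2·e^(-2·u) du.
With ∫ u^2·e^(-2·u) du = -(2·u^2 + 2·u + 1)·e^(-2·u)/4 + C, the region integral is 1/4 - 37·e^(-5)/8 and the full one is 1/4.
Taking the ratio, P = 0.87535.

P ≈ 0.8753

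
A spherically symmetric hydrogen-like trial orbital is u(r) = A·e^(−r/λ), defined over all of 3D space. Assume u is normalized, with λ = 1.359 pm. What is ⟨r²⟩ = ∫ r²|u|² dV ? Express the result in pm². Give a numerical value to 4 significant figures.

⟨r^2⟩ ≈ 5.541 pm^2

The expectation value is the |u|²-weighted average of r^2: ∫ r^2|u|² 4πr² dr.
Using ∫₀^∞ rⁿ e^(−αr) dr = n!/αⁿ⁺¹, evaluating both integrals, ⟨r²⟩ = 3·λ^2.
With λ = 1.359, ⟨r^2⟩ = 5.5406.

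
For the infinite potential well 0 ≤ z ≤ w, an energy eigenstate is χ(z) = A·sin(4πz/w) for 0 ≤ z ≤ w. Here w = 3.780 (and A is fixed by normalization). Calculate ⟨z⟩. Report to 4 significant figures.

The expectation value is the |χ|²-weighted average of z: ∫ z|χ|² dz.
Evaluating both integrals, ⟨z⟩ = w/2.
Putting w = 3.780 gives 1.8900.

⟨z⟩ ≈ 1.890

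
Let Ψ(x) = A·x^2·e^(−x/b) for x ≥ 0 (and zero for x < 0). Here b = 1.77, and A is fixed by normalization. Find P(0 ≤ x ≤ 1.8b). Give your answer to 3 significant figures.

|Ψ|² is the probability density, so P = ∫_{0}^{1.8b} |Ψ|² dx.
Since A² = 1/(3·b^5/4), this is the region integral divided by the full normalization integral.
In terms of u = x/b (A² and the length scale cancel between numerator and denominator), P = [∫_{0}^{1.8} u^4·e^(-2·u) du] / [∫_{0}^{∞} u^4·e^(-2·u) du].
Using ∫ u^4·e^(-2·u) du = -(u^4/2 + u^3 + 3·u^2/2 + 3·u/2 + 3/4)·e^(-2·u), the numerator is ≈ 0.22017 and the denominator is 3/4.
Taking the ratio, P = 0.2936.

P ≈ 0.294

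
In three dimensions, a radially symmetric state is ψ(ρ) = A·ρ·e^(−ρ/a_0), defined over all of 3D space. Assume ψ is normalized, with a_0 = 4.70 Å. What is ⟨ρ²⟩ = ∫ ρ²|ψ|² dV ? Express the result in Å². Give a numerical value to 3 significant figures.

The expectation value is the |ψ|²-weighted average of ρ^2: ∫ ρ^2|ψ|² 4πρ² dρ.
Recall ∫₀^∞ ρ^m e^(−ρ/β) dρ = m!·β^(m+1), since the A² factors cancel between numerator and denominator, ⟨ρ²⟩ = 15·a_0^2/2.
Putting a_0 = 4.70 gives 165.7.

⟨ρ^2⟩ ≈ 166 Å^2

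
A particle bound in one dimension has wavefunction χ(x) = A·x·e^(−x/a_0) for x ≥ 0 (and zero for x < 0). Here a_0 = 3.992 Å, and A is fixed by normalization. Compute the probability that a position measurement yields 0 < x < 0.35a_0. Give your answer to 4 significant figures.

P ≈ 0.03414

The probability is P = ∫ |χ|² dx over [0, 0.35a_0].
The normalization integral ∫|χ|²dx over the whole domain equals a_0^3/4·A², and A² cancels in the ratio.
In terms of u = x/a_0 (A² and the length scale cancel between numerator and denominator), P = [∫_{0}^{0.35} u^2·e^(-2·u) du] / [∫_{0}^{∞} u^2·e^(-2·u) du].
Using ∫ u^2·e^(-2·u) du = -(2·u^2 + 2·u + 1)·e^(-2·u)/4, the numerator is 1/4 - 389·e^(-7/10)/800 and the denominator is 1/4.
The result is P = 0.034142.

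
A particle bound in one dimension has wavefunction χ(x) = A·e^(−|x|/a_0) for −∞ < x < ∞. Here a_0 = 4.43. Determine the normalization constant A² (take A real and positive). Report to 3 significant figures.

A^2 ≈ 0.226

The normalization condition is ∫|χ|² dx = 1 from −∞ to ∞.
∫|χ|² dx = A²·(a_0).
Hence A² = 1/[a_0].
Substituting a_0 = 4.43 gives A² = 0.2257, so A = 0.4751.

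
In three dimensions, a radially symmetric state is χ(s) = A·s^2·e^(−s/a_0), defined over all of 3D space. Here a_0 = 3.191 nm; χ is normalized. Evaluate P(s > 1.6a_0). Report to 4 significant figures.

With dV = 4πs²ds, the probability is ∫|χ|² dV over s > 1.6a_0.
Normalization gives A² = 1/(45·π·a_0^7/2).
Substituting u = s/a_0, A², 4π and the length scale all cancel in the ratio: P = ∫_{1.6}^{∞} u^6·e^(-2·u) du / ∫_{0}^{∞} u^6·e^(-2·u) du.
Using ∫ u^6·e^(-2·u) du = -(4·u^6 + 12·u^5 + 30·u^4 + 60·u^3 + 90·u^2 + 90·u + 45)·e^(-2·u)/8, the numerator is ≈ 5.37402 and the denominator is 45/8.
This evaluates to P = 0.95538.

P ≈ 0.9554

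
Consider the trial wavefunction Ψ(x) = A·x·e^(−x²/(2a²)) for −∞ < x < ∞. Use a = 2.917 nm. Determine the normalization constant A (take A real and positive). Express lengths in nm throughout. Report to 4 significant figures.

Normalization requires ∫|Ψ|² dx = 1, integrated from −∞ to ∞.
Differentiating ∫e^(−αx²) dx = √(π/α) under α to get the higher moments, the integral (without the A² prefactor) comes out to √(π)·a^3/2.
So A² = (√(π)·a^3/2)^(−1).
Plugging in a = 2.917 yields A = 0.21322.

A ≈ 0.2132 nm^(-3/2)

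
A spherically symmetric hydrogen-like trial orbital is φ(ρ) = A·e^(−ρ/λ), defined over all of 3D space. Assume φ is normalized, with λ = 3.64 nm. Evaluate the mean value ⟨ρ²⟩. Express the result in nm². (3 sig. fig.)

⟨ρ^2⟩ ≈ 39.7 nm^2

⟨ρ²⟩ = ∫ ρ^2 |φ|² 4πρ² dρ over the full domain.
Recall ∫₀^∞ ρ^m e^(−ρ/β) dρ = m!·β^(m+1), the ratio of the moment integral to the normalization integral gives ⟨ρ²⟩ = 3·λ^2.
Putting λ = 3.64 gives 39.75.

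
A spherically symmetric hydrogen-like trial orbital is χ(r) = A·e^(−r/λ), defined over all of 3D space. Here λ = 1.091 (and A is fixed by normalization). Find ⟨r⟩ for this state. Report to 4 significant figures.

⟨r⟩ ≈ 1.637

⟨r⟩ = ∫ r |χ|² 4πr² dr over the full domain.
Evaluating both integrals, ⟨r⟩ = 3·λ/2.
With λ = 1.091, ⟨r⟩ = 1.6365.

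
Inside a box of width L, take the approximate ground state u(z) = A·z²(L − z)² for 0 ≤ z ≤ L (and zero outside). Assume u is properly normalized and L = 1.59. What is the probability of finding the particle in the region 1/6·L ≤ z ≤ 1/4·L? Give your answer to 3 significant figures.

P ≈ 0.0400

The probability is P = ∫ |u|² dz over [1/6·L, 1/4·L].
The normalization integral ∫|u|²dz over the whole domain equals L^9/630·A², and A² cancels in the ratio.
Substituting t = z/L, A² and the length scale cancel in the ratio: P = ∫_{1/6}^{1/4} t^4·(1 - t)^4 dt / ∫_{0}^{1} t^4·(1 - t)^4 dt.
An antiderivative of t^4·(1 - t)^4 is t^5·(70·t^4 - 315·t^3 + 540·t^2 - 420·t + 126)/630; evaluating from 1/6 to 1/4 gives ≈ 0.000063456, while the full integral is 1/630.
Evaluating gives P = 0.03998.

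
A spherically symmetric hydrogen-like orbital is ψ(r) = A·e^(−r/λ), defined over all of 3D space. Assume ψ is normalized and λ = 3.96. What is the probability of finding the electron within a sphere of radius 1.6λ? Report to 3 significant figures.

With dV = 4πr²dr, the probability is ∫|ψ|² dV over r ≤ 1.6λ.
Normalization gives A² = 1/(π·λ^3).
Substituting u = r/λ, A², 4π and the length scale all cancel in the ratio: P = ∫_{0}^{1.6} u^2·e^(-2·u) du / ∫_{0}^{∞} u^2·e^(-2·u) du.
An antiderivative of u^2·e^(-2·u) is -(2·u^2 + 2·u + 1)·e^(-2·u)/4; evaluating from 0 to 1.6 gives 1/4 - 233·e^(-16/5)/100, while the full integral is 1/4.
The region integral divided by the full integral gives P = 0.6201.

P ≈ 0.620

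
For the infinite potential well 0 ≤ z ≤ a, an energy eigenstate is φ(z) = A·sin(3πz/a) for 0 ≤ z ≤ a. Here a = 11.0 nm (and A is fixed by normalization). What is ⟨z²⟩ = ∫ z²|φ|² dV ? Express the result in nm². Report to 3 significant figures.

⟨z^2⟩ ≈ 39.7 nm^2

⟨z²⟩ = ∫ z^2 |φ|² dz over the full domain.
Evaluating both integrals, ⟨z²⟩ = -a^2/(18·π^2) + a^2/3.
Putting a = 11.0 gives 39.65.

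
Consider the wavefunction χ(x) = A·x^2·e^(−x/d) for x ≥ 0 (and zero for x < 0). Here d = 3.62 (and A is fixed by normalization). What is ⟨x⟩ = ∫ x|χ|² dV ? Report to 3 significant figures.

⟨x⟩ ≈ 9.05

⟨x⟩ = ∫ x |χ|² dx over the full domain.
Using ∫₀^∞ xⁿ e^(−αx) dx = n!/αⁿ⁺¹, since the A² factors cancel between numerator and denominator, ⟨x⟩ = 5·d/2.
Putting d = 3.62 gives 9.050.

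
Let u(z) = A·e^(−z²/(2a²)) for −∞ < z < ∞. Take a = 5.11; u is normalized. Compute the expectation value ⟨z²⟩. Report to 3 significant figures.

⟨z^2⟩ ≈ 13.1

By definition ⟨z²⟩ = ∫ z^2 |u(z)|² dz.
Using the Gaussian integral ∫_{−∞}^{∞} e^(−αz²) dz = √(π/α), evaluating both integrals, ⟨z²⟩ = a^2/2.
With a = 5.11, ⟨z^2⟩ = 13.06.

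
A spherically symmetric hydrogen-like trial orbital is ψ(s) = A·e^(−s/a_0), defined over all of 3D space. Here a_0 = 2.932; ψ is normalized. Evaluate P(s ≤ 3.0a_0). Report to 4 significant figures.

P ≈ 0.9380

Integrate the radial probability density 4πs²|ψ|² over s ≤ 3.0a_0.
The full normalization integral is A²·[π·a_0^3] = 1, fixing A².
Substituting u = s/a_0, A², 4π and the length scale all cancel in the ratio: P = ∫_{0}^{3.0} u^2·e^(-2·u) du / ∫_{0}^{∞} u^2·e^(-2·u) du.
Using ∫ u^2·e^(-2·u) du = -(2·u^2 + 2·u + 1)·e^(-2·u)/4, the numerator is 1/4 - 25·e^(-6)/4 and the denominator is 1/4.
The region integral divided by the full integral gives P = 0.93803.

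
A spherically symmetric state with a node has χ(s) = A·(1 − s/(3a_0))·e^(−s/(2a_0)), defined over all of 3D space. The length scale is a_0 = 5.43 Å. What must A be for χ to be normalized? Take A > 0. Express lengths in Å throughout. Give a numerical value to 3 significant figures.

We need A² ∫|f|² 4πs² ds = 1, taking the integral from 0 to ∞.
(Spherical symmetry: dV = 4πs² ds.)
With χ = A·(1 − s/(3a_0))·e^(−s/(2a_0)), the integral evaluates to A²·[8·π·a_0^3/3].
So A² = (8·π·a_0^3/3)^(−1).
With a_0 = 5.43: A² = 0.0007456 and A = 0.02730.

A ≈ 0.0273 Å^(-3/2)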